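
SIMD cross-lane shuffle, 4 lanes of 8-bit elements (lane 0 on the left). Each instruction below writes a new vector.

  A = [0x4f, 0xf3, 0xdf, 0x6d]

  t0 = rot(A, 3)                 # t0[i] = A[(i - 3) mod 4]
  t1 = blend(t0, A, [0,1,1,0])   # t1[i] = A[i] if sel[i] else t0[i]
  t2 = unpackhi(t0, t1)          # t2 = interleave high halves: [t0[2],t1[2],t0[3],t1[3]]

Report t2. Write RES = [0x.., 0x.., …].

RES = [ 0x6d  0xdf  0x4f  0x4f ]

→ t0 |f3|df|6d|4f|
→ t1 |f3|f3|df|4f|
→ t2 |6d|df|4f|4f|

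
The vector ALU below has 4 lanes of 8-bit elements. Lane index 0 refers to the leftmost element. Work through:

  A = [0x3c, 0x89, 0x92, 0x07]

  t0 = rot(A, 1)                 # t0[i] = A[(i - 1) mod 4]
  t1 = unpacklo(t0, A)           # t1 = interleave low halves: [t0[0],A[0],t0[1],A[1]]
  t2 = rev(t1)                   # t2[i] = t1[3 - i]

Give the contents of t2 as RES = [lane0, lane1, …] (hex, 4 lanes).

  t0: 07 3c 89 92
  t1: 07 3c 3c 89
  t2: 89 3c 3c 07

RES = [0x89, 0x3c, 0x3c, 0x07]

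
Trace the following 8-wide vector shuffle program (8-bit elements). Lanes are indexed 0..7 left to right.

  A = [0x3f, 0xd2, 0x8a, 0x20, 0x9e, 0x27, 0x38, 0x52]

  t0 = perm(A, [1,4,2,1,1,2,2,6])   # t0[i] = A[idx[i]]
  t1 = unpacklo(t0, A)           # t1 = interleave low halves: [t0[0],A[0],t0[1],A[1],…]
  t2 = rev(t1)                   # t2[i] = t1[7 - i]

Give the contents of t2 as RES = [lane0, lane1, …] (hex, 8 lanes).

t0 = [0xd2, 0x9e, 0x8a, 0xd2, 0xd2, 0x8a, 0x8a, 0x38]
t1 = [0xd2, 0x3f, 0x9e, 0xd2, 0x8a, 0x8a, 0xd2, 0x20]
t2 = [0x20, 0xd2, 0x8a, 0x8a, 0xd2, 0x9e, 0x3f, 0xd2]

RES = [0x20, 0xd2, 0x8a, 0x8a, 0xd2, 0x9e, 0x3f, 0xd2]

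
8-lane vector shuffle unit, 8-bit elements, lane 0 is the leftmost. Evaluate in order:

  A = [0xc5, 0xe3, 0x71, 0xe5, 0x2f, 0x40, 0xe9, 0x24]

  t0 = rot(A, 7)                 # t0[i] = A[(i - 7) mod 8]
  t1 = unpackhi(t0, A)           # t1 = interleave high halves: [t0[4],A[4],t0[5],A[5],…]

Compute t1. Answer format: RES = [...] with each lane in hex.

RES = [ 0x40  0x2f  0xe9  0x40  0x24  0xe9  0xc5  0x24 ]

→ t0 |e3|71|e5|2f|40|e9|24|c5|
→ t1 |40|2f|e9|40|24|e9|c5|24|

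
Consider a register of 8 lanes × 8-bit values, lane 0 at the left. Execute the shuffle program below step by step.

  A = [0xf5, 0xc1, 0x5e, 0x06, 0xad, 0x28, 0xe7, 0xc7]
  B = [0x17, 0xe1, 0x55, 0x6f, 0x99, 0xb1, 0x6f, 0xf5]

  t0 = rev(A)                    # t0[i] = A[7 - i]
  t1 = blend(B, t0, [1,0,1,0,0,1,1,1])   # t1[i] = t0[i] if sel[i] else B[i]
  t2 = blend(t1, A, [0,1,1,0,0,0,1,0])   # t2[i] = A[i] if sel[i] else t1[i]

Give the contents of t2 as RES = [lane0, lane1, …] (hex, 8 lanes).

RES = [0xc7, 0xc1, 0x5e, 0x6f, 0x99, 0x5e, 0xe7, 0xf5]

  t0: c7 e7 28 ad 06 5e c1 f5
  t1: c7 e1 28 6f 99 5e c1 f5
  t2: c7 c1 5e 6f 99 5e e7 f5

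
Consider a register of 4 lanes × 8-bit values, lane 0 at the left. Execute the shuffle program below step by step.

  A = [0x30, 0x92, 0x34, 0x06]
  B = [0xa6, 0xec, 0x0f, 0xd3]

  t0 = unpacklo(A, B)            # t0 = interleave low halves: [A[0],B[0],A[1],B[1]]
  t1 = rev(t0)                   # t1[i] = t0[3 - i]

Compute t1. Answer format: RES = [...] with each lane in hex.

RES = [0xec, 0x92, 0xa6, 0x30]

  t0: 30 a6 92 ec
  t1: ec 92 a6 30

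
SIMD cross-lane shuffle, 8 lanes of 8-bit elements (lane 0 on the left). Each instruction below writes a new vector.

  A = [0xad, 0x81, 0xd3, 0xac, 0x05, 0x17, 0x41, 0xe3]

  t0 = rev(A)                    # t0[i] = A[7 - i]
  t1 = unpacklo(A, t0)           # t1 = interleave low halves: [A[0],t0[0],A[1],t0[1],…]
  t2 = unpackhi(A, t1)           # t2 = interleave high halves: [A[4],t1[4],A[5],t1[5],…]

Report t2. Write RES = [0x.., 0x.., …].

RES = [ 0x05  0xd3  0x17  0x17  0x41  0xac  0xe3  0x05 ]

→ t0 |e3|41|17|05|ac|d3|81|ad|
→ t1 |ad|e3|81|41|d3|17|ac|05|
→ t2 |05|d3|17|17|41|ac|e3|05|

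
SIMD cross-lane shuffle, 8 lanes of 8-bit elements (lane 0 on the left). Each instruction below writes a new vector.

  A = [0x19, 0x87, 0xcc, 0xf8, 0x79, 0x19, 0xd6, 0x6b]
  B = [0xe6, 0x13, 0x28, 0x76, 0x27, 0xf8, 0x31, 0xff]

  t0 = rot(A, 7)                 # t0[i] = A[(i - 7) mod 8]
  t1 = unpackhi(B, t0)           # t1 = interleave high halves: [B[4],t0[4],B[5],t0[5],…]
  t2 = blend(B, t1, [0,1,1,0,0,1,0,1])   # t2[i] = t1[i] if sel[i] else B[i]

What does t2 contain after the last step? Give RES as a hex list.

RES = [0xe6, 0x19, 0xf8, 0x76, 0x27, 0x6b, 0x31, 0x19]

  t0: 87 cc f8 79 19 d6 6b 19
  t1: 27 19 f8 d6 31 6b ff 19
  t2: e6 19 f8 76 27 6b 31 19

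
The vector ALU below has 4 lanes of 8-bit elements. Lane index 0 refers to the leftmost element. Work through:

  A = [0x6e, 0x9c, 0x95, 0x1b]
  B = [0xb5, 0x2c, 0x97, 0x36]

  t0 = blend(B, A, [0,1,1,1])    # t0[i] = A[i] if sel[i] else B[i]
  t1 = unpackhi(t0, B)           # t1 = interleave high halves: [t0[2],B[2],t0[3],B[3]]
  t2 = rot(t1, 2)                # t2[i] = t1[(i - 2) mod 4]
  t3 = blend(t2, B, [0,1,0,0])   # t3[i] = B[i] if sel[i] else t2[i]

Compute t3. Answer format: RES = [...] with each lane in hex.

→ t0 |b5|9c|95|1b|
→ t1 |95|97|1b|36|
→ t2 |1b|36|95|97|
→ t3 |1b|2c|95|97|

RES = [ 0x1b  0x2c  0x95  0x97 ]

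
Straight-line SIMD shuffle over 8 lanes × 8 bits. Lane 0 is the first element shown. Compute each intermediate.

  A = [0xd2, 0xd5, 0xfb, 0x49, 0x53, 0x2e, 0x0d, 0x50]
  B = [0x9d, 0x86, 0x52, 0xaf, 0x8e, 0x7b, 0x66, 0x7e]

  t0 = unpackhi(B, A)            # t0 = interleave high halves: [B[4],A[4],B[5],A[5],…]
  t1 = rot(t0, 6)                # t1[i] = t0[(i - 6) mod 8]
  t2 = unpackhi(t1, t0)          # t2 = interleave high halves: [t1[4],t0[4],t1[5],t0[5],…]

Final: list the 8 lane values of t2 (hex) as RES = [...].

RES = [0x7e, 0x66, 0x50, 0x0d, 0x8e, 0x7e, 0x53, 0x50]

→ t0 |8e|53|7b|2e|66|0d|7e|50|
→ t1 |7b|2e|66|0d|7e|50|8e|53|
→ t2 |7e|66|50|0d|8e|7e|53|50|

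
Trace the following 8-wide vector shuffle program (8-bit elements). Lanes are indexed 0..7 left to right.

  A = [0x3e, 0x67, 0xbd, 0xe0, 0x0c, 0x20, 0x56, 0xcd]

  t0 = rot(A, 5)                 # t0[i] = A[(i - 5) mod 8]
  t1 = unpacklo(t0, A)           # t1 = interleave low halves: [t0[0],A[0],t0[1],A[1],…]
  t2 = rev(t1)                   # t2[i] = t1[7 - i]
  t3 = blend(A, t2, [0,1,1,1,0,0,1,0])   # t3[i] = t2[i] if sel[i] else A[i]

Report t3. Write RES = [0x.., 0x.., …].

RES = [ 0x3e  0x56  0xbd  0x20  0x0c  0x20  0x3e  0xcd ]

t0 = [0xe0, 0x0c, 0x20, 0x56, 0xcd, 0x3e, 0x67, 0xbd]
t1 = [0xe0, 0x3e, 0x0c, 0x67, 0x20, 0xbd, 0x56, 0xe0]
t2 = [0xe0, 0x56, 0xbd, 0x20, 0x67, 0x0c, 0x3e, 0xe0]
t3 = [0x3e, 0x56, 0xbd, 0x20, 0x0c, 0x20, 0x3e, 0xcd]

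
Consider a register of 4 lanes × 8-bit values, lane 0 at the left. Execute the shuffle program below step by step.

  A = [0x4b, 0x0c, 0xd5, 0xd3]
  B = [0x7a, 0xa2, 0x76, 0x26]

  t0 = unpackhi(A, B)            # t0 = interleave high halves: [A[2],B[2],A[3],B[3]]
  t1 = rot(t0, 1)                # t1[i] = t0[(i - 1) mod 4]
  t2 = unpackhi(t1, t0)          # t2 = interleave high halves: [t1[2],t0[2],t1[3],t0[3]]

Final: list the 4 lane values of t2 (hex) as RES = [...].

RES = [ 0x76  0xd3  0xd3  0x26 ]

→ t0 |d5|76|d3|26|
→ t1 |26|d5|76|d3|
→ t2 |76|d3|d3|26|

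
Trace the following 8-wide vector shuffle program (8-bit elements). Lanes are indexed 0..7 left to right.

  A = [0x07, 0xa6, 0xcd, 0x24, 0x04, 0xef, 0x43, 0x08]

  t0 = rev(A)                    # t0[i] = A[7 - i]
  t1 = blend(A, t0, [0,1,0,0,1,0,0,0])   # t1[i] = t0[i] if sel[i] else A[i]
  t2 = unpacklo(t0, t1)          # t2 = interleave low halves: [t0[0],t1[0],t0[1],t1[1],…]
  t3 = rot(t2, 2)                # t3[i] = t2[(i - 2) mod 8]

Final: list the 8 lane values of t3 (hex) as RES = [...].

RES = [ 0x04  0x24  0x08  0x07  0x43  0x43  0xef  0xcd ]

→ t0 |08|43|ef|04|24|cd|a6|07|
→ t1 |07|43|cd|24|24|ef|43|08|
→ t2 |08|07|43|43|ef|cd|04|24|
→ t3 |04|24|08|07|43|43|ef|cd|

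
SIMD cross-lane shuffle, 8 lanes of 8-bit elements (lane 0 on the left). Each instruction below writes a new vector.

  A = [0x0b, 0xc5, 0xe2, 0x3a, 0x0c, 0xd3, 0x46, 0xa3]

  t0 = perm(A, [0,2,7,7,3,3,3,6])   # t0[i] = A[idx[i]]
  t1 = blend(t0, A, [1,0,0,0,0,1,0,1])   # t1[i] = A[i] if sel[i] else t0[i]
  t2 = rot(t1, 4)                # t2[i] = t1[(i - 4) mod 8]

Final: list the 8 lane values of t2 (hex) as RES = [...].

  t0: 0b e2 a3 a3 3a 3a 3a 46
  t1: 0b e2 a3 a3 3a d3 3a a3
  t2: 3a d3 3a a3 0b e2 a3 a3

RES = [ 0x3a  0xd3  0x3a  0xa3  0x0b  0xe2  0xa3  0xa3 ]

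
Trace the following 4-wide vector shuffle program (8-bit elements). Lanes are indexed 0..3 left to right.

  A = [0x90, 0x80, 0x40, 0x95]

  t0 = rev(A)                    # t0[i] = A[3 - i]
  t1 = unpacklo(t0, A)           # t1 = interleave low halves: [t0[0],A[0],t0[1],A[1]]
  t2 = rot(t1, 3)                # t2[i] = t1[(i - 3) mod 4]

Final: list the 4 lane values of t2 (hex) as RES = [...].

RES = [0x90, 0x40, 0x80, 0x95]

t0 = [0x95, 0x40, 0x80, 0x90]
t1 = [0x95, 0x90, 0x40, 0x80]
t2 = [0x90, 0x40, 0x80, 0x95]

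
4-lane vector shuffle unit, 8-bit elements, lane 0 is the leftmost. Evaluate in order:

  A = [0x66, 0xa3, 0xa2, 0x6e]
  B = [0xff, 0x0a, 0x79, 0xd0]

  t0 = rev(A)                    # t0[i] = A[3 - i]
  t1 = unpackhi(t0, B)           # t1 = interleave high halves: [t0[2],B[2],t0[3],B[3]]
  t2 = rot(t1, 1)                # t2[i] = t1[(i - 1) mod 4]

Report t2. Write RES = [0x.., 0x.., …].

  t0: 6e a2 a3 66
  t1: a3 79 66 d0
  t2: d0 a3 79 66

RES = [0xd0, 0xa3, 0x79, 0x66]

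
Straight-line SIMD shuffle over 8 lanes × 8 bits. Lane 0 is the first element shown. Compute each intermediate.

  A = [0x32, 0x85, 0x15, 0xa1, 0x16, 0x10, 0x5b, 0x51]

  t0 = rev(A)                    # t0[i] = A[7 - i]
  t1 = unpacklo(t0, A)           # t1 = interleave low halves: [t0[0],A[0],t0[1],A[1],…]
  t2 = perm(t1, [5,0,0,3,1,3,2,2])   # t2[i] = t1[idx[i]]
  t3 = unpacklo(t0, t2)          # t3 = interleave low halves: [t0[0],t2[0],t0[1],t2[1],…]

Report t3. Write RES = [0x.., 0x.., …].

RES = [ 0x51  0x15  0x5b  0x51  0x10  0x51  0x16  0x85 ]

→ t0 |51|5b|10|16|a1|15|85|32|
→ t1 |51|32|5b|85|10|15|16|a1|
→ t2 |15|51|51|85|32|85|5b|5b|
→ t3 |51|15|5b|51|10|51|16|85|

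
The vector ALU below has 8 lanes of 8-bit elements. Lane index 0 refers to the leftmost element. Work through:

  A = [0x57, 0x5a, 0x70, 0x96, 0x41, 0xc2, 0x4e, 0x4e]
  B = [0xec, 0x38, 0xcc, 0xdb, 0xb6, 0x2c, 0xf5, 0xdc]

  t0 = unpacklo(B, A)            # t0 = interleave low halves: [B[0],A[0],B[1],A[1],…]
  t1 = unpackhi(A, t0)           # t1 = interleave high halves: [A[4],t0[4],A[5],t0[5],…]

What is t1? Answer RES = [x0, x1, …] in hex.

t0 = [0xec, 0x57, 0x38, 0x5a, 0xcc, 0x70, 0xdb, 0x96]
t1 = [0x41, 0xcc, 0xc2, 0x70, 0x4e, 0xdb, 0x4e, 0x96]

RES = [ 0x41  0xcc  0xc2  0x70  0x4e  0xdb  0x4e  0x96 ]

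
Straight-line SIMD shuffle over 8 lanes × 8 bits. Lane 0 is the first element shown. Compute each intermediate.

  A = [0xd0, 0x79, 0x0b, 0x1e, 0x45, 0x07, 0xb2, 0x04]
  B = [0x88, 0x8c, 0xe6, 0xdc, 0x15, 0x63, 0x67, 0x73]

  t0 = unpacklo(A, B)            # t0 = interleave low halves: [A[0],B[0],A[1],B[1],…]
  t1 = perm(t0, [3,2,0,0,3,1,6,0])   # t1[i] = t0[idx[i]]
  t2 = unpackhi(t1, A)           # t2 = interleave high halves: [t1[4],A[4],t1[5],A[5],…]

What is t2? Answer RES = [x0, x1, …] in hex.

  t0: d0 88 79 8c 0b e6 1e dc
  t1: 8c 79 d0 d0 8c 88 1e d0
  t2: 8c 45 88 07 1e b2 d0 04

RES = [ 0x8c  0x45  0x88  0x07  0x1e  0xb2  0xd0  0x04 ]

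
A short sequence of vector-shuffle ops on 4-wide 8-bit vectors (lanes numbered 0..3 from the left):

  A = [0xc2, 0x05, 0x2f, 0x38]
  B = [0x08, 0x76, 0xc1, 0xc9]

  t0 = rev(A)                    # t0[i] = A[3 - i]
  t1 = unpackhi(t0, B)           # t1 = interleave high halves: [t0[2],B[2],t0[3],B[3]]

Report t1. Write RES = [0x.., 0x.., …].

→ t0 |38|2f|05|c2|
→ t1 |05|c1|c2|c9|

RES = [ 0x05  0xc1  0xc2  0xc9 ]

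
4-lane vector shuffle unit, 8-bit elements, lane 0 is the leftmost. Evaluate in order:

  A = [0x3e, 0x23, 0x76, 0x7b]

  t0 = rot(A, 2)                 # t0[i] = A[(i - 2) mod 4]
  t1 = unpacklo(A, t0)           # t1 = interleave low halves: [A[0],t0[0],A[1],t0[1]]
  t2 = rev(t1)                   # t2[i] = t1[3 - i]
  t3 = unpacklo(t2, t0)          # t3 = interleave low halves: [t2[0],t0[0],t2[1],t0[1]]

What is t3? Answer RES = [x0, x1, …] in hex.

RES = [0x7b, 0x76, 0x23, 0x7b]

→ t0 |76|7b|3e|23|
→ t1 |3e|76|23|7b|
→ t2 |7b|23|76|3e|
→ t3 |7b|76|23|7b|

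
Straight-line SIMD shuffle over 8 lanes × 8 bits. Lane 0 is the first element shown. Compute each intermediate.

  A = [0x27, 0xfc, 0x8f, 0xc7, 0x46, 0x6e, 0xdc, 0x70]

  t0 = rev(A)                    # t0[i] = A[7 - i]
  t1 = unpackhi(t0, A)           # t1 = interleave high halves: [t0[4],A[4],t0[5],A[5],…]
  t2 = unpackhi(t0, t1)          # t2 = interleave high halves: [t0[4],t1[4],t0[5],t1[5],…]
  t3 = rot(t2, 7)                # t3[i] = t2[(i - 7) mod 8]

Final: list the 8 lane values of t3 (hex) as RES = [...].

t0 = [0x70, 0xdc, 0x6e, 0x46, 0xc7, 0x8f, 0xfc, 0x27]
t1 = [0xc7, 0x46, 0x8f, 0x6e, 0xfc, 0xdc, 0x27, 0x70]
t2 = [0xc7, 0xfc, 0x8f, 0xdc, 0xfc, 0x27, 0x27, 0x70]
t3 = [0xfc, 0x8f, 0xdc, 0xfc, 0x27, 0x27, 0x70, 0xc7]

RES = [ 0xfc  0x8f  0xdc  0xfc  0x27  0x27  0x70  0xc7 ]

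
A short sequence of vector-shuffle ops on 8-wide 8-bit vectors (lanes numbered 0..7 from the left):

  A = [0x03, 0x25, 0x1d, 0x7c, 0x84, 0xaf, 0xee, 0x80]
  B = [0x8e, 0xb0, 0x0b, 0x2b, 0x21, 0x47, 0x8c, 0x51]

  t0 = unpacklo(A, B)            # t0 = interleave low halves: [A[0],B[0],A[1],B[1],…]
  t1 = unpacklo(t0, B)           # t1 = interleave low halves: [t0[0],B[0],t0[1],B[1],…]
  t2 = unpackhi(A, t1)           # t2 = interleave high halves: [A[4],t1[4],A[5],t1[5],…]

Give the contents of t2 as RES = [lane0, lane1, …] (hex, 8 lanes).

RES = [ 0x84  0x25  0xaf  0x0b  0xee  0xb0  0x80  0x2b ]

→ t0 |03|8e|25|b0|1d|0b|7c|2b|
→ t1 |03|8e|8e|b0|25|0b|b0|2b|
→ t2 |84|25|af|0b|ee|b0|80|2b|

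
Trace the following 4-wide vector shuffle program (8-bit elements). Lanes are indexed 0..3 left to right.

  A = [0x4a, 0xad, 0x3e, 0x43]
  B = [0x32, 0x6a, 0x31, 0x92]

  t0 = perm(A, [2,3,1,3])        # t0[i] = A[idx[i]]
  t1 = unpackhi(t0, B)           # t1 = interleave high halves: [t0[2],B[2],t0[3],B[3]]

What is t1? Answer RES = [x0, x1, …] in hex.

RES = [ 0xad  0x31  0x43  0x92 ]

  t0: 3e 43 ad 43
  t1: ad 31 43 92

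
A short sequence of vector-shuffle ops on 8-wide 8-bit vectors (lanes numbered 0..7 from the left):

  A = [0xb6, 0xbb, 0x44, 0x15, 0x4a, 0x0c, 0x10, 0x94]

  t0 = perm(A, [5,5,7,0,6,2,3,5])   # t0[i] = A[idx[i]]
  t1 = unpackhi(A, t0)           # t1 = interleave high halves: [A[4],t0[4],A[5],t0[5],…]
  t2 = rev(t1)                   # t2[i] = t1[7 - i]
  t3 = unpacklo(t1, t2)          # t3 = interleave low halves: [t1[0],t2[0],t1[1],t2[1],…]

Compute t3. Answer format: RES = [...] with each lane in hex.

RES = [0x4a, 0x0c, 0x10, 0x94, 0x0c, 0x15, 0x44, 0x10]

t0 = [0x0c, 0x0c, 0x94, 0xb6, 0x10, 0x44, 0x15, 0x0c]
t1 = [0x4a, 0x10, 0x0c, 0x44, 0x10, 0x15, 0x94, 0x0c]
t2 = [0x0c, 0x94, 0x15, 0x10, 0x44, 0x0c, 0x10, 0x4a]
t3 = [0x4a, 0x0c, 0x10, 0x94, 0x0c, 0x15, 0x44, 0x10]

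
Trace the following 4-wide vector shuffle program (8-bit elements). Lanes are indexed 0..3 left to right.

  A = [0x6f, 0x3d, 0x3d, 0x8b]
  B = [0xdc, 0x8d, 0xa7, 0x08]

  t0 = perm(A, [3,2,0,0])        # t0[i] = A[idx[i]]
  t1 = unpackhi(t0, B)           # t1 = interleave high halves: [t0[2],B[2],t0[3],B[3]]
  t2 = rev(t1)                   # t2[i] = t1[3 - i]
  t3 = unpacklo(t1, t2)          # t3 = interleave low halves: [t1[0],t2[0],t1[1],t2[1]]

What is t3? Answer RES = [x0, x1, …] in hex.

RES = [0x6f, 0x08, 0xa7, 0x6f]

  t0: 8b 3d 6f 6f
  t1: 6f a7 6f 08
  t2: 08 6f a7 6f
  t3: 6f 08 a7 6f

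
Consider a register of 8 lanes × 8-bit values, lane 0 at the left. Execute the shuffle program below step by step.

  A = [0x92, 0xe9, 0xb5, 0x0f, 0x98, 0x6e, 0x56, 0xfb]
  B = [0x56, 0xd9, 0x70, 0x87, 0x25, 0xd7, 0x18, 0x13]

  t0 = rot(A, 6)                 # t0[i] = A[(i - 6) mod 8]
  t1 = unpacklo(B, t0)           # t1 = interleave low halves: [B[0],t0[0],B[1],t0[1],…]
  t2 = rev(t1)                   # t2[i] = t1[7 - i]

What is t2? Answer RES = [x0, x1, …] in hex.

RES = [0x6e, 0x87, 0x98, 0x70, 0x0f, 0xd9, 0xb5, 0x56]

→ t0 |b5|0f|98|6e|56|fb|92|e9|
→ t1 |56|b5|d9|0f|70|98|87|6e|
→ t2 |6e|87|98|70|0f|d9|b5|56|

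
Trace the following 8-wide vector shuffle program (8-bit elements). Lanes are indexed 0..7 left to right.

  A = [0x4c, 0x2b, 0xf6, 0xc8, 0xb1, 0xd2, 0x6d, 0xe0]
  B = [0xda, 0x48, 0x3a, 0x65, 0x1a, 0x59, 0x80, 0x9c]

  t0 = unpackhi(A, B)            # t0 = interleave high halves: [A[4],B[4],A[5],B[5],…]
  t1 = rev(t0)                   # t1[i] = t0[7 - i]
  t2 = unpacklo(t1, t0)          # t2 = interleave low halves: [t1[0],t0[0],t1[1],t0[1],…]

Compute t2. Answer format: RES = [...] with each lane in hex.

RES = [ 0x9c  0xb1  0xe0  0x1a  0x80  0xd2  0x6d  0x59 ]

t0 = [0xb1, 0x1a, 0xd2, 0x59, 0x6d, 0x80, 0xe0, 0x9c]
t1 = [0x9c, 0xe0, 0x80, 0x6d, 0x59, 0xd2, 0x1a, 0xb1]
t2 = [0x9c, 0xb1, 0xe0, 0x1a, 0x80, 0xd2, 0x6d, 0x59]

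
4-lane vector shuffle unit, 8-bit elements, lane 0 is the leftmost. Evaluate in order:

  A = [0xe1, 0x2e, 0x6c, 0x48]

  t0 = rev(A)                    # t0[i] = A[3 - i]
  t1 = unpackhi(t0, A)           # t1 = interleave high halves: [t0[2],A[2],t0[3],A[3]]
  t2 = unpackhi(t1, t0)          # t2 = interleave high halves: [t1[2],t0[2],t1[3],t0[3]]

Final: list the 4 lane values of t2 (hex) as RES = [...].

  t0: 48 6c 2e e1
  t1: 2e 6c e1 48
  t2: e1 2e 48 e1

RES = [0xe1, 0x2e, 0x48, 0xe1]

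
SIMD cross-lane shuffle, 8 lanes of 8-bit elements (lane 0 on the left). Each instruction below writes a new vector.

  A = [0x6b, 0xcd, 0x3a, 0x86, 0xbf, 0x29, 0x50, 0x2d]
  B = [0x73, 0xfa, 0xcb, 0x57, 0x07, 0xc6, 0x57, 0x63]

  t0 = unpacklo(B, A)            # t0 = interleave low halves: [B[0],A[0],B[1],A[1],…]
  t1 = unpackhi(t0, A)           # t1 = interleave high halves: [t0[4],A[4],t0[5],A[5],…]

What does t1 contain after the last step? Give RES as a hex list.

t0 = [0x73, 0x6b, 0xfa, 0xcd, 0xcb, 0x3a, 0x57, 0x86]
t1 = [0xcb, 0xbf, 0x3a, 0x29, 0x57, 0x50, 0x86, 0x2d]

RES = [0xcb, 0xbf, 0x3a, 0x29, 0x57, 0x50, 0x86, 0x2d]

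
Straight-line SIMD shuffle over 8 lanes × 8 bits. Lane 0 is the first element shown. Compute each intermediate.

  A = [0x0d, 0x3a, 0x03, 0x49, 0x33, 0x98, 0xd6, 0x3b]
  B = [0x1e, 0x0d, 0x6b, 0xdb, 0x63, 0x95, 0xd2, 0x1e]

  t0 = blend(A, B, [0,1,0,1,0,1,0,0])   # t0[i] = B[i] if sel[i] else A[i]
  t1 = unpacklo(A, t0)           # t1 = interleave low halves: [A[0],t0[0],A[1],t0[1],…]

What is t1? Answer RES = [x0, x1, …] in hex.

t0 = [0x0d, 0x0d, 0x03, 0xdb, 0x33, 0x95, 0xd6, 0x3b]
t1 = [0x0d, 0x0d, 0x3a, 0x0d, 0x03, 0x03, 0x49, 0xdb]

RES = [ 0x0d  0x0d  0x3a  0x0d  0x03  0x03  0x49  0xdb ]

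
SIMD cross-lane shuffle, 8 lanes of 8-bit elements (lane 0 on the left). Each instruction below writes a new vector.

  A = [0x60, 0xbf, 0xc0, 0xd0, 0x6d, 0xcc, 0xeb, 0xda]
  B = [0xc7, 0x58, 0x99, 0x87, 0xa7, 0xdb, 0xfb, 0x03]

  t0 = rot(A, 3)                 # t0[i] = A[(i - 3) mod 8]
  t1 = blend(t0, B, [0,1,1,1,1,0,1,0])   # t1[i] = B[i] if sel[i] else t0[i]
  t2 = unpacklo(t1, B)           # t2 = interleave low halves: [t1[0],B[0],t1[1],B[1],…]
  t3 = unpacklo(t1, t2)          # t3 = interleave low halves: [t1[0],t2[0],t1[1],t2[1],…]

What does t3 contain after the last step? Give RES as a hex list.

t0 = [0xcc, 0xeb, 0xda, 0x60, 0xbf, 0xc0, 0xd0, 0x6d]
t1 = [0xcc, 0x58, 0x99, 0x87, 0xa7, 0xc0, 0xfb, 0x6d]
t2 = [0xcc, 0xc7, 0x58, 0x58, 0x99, 0x99, 0x87, 0x87]
t3 = [0xcc, 0xcc, 0x58, 0xc7, 0x99, 0x58, 0x87, 0x58]

RES = [ 0xcc  0xcc  0x58  0xc7  0x99  0x58  0x87  0x58 ]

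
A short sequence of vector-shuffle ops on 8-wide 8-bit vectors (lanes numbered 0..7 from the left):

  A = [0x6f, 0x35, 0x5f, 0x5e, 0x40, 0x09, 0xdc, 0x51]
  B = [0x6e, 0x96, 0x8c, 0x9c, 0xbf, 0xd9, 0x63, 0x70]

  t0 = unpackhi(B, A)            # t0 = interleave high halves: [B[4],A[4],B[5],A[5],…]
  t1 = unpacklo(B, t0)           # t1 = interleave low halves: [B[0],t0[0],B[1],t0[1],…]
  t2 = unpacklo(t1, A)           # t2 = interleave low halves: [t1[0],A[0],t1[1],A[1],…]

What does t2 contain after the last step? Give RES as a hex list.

RES = [0x6e, 0x6f, 0xbf, 0x35, 0x96, 0x5f, 0x40, 0x5e]

  t0: bf 40 d9 09 63 dc 70 51
  t1: 6e bf 96 40 8c d9 9c 09
  t2: 6e 6f bf 35 96 5f 40 5e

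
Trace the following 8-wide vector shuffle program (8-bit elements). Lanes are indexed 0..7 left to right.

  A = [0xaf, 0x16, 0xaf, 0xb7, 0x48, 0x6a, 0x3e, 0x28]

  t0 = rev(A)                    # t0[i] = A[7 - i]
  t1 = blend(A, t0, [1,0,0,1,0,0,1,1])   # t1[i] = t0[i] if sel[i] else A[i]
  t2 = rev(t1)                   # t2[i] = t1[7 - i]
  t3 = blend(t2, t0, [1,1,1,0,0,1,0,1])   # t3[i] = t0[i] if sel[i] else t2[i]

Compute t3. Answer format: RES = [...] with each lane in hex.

RES = [ 0x28  0x3e  0x6a  0x48  0x48  0xaf  0x16  0xaf ]

t0 = [0x28, 0x3e, 0x6a, 0x48, 0xb7, 0xaf, 0x16, 0xaf]
t1 = [0x28, 0x16, 0xaf, 0x48, 0x48, 0x6a, 0x16, 0xaf]
t2 = [0xaf, 0x16, 0x6a, 0x48, 0x48, 0xaf, 0x16, 0x28]
t3 = [0x28, 0x3e, 0x6a, 0x48, 0x48, 0xaf, 0x16, 0xaf]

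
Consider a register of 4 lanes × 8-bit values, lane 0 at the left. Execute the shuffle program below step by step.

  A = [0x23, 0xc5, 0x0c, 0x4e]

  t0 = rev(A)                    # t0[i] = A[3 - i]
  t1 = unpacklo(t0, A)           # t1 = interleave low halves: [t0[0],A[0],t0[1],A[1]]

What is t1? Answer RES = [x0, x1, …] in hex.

t0 = [0x4e, 0x0c, 0xc5, 0x23]
t1 = [0x4e, 0x23, 0x0c, 0xc5]

RES = [0x4e, 0x23, 0x0c, 0xc5]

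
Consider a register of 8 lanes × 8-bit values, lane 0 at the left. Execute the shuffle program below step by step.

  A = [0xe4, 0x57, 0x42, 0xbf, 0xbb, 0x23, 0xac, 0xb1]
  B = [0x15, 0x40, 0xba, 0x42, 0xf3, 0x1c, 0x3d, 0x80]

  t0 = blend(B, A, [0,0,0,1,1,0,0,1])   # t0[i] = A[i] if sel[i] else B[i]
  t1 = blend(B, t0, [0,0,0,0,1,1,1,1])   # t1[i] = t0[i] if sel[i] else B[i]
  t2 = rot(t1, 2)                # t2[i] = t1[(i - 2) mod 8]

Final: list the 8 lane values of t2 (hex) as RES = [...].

RES = [ 0x3d  0xb1  0x15  0x40  0xba  0x42  0xbb  0x1c ]

t0 = [0x15, 0x40, 0xba, 0xbf, 0xbb, 0x1c, 0x3d, 0xb1]
t1 = [0x15, 0x40, 0xba, 0x42, 0xbb, 0x1c, 0x3d, 0xb1]
t2 = [0x3d, 0xb1, 0x15, 0x40, 0xba, 0x42, 0xbb, 0x1c]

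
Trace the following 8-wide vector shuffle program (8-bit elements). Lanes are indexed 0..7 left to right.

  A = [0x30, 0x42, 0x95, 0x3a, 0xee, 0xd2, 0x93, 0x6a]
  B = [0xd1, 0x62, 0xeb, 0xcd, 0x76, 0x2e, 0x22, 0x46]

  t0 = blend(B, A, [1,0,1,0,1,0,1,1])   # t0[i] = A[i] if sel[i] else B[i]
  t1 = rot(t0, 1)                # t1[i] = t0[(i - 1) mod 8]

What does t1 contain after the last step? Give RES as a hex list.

RES = [0x6a, 0x30, 0x62, 0x95, 0xcd, 0xee, 0x2e, 0x93]

t0 = [0x30, 0x62, 0x95, 0xcd, 0xee, 0x2e, 0x93, 0x6a]
t1 = [0x6a, 0x30, 0x62, 0x95, 0xcd, 0xee, 0x2e, 0x93]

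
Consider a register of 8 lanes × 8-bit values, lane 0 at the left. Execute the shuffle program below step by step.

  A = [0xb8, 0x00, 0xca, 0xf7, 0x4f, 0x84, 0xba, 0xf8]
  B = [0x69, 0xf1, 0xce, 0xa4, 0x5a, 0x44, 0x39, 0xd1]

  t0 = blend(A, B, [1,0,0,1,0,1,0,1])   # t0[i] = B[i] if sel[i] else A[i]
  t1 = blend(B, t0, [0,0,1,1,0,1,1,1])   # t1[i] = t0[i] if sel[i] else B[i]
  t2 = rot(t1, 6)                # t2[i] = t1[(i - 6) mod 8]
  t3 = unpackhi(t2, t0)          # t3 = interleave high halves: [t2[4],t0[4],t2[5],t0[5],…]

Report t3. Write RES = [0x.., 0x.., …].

  t0: 69 00 ca a4 4f 44 ba d1
  t1: 69 f1 ca a4 5a 44 ba d1
  t2: ca a4 5a 44 ba d1 69 f1
  t3: ba 4f d1 44 69 ba f1 d1

RES = [ 0xba  0x4f  0xd1  0x44  0x69  0xba  0xf1  0xd1 ]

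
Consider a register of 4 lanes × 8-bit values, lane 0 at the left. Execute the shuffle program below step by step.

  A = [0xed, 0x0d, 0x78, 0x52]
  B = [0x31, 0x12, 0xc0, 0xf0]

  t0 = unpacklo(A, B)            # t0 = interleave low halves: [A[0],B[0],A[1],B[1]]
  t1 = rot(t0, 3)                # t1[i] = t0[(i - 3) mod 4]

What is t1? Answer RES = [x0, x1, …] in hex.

RES = [ 0x31  0x0d  0x12  0xed ]

  t0: ed 31 0d 12
  t1: 31 0d 12 ed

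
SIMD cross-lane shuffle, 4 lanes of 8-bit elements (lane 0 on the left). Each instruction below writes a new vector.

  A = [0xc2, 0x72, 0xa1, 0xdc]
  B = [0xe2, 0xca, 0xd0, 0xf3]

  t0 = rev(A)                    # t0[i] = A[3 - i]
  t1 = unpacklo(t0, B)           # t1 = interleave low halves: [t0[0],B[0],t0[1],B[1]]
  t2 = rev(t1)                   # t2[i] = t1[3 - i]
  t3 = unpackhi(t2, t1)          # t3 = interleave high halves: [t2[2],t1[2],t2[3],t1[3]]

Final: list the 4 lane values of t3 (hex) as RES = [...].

→ t0 |dc|a1|72|c2|
→ t1 |dc|e2|a1|ca|
→ t2 |ca|a1|e2|dc|
→ t3 |e2|a1|dc|ca|

RES = [ 0xe2  0xa1  0xdc  0xca ]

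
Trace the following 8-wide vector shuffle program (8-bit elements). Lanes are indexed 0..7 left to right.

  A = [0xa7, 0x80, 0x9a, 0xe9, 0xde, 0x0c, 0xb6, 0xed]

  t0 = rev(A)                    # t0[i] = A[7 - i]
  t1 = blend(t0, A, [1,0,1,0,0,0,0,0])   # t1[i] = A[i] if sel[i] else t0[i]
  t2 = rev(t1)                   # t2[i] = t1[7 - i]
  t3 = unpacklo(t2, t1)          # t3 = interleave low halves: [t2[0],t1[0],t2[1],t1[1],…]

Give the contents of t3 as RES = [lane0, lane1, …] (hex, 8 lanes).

t0 = [0xed, 0xb6, 0x0c, 0xde, 0xe9, 0x9a, 0x80, 0xa7]
t1 = [0xa7, 0xb6, 0x9a, 0xde, 0xe9, 0x9a, 0x80, 0xa7]
t2 = [0xa7, 0x80, 0x9a, 0xe9, 0xde, 0x9a, 0xb6, 0xa7]
t3 = [0xa7, 0xa7, 0x80, 0xb6, 0x9a, 0x9a, 0xe9, 0xde]

RES = [0xa7, 0xa7, 0x80, 0xb6, 0x9a, 0x9a, 0xe9, 0xde]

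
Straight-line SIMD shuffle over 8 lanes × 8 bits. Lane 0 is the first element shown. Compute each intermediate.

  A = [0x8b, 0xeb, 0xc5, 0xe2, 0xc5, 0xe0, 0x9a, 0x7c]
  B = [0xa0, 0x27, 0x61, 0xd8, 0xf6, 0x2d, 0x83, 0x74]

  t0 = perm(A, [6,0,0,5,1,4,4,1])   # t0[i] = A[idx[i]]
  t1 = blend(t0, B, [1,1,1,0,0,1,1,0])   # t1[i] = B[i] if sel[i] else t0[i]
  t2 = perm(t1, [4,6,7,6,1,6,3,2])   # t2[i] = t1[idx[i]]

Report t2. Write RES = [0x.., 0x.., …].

→ t0 |9a|8b|8b|e0|eb|c5|c5|eb|
→ t1 |a0|27|61|e0|eb|2d|83|eb|
→ t2 |eb|83|eb|83|27|83|e0|61|

RES = [ 0xeb  0x83  0xeb  0x83  0x27  0x83  0xe0  0x61 ]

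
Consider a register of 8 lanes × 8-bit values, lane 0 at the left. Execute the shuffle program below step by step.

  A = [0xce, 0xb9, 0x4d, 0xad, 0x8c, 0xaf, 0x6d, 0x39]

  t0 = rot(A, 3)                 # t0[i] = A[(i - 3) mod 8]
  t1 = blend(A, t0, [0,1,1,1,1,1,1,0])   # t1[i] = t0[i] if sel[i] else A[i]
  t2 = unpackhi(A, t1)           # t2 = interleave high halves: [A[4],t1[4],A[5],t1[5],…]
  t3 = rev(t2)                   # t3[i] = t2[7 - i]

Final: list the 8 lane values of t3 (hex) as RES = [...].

t0 = [0xaf, 0x6d, 0x39, 0xce, 0xb9, 0x4d, 0xad, 0x8c]
t1 = [0xce, 0x6d, 0x39, 0xce, 0xb9, 0x4d, 0xad, 0x39]
t2 = [0x8c, 0xb9, 0xaf, 0x4d, 0x6d, 0xad, 0x39, 0x39]
t3 = [0x39, 0x39, 0xad, 0x6d, 0x4d, 0xaf, 0xb9, 0x8c]

RES = [ 0x39  0x39  0xad  0x6d  0x4d  0xaf  0xb9  0x8c ]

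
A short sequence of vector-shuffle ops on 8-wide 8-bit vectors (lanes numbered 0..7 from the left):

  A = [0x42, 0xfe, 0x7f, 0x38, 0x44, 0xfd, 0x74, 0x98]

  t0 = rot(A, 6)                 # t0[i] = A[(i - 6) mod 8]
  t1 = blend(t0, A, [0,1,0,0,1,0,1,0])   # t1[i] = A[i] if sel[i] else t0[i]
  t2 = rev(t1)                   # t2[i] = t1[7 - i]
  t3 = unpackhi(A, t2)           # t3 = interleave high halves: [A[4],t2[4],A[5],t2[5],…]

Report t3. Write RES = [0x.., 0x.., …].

RES = [0x44, 0xfd, 0xfd, 0x44, 0x74, 0xfe, 0x98, 0x7f]

  t0: 7f 38 44 fd 74 98 42 fe
  t1: 7f fe 44 fd 44 98 74 fe
  t2: fe 74 98 44 fd 44 fe 7f
  t3: 44 fd fd 44 74 fe 98 7f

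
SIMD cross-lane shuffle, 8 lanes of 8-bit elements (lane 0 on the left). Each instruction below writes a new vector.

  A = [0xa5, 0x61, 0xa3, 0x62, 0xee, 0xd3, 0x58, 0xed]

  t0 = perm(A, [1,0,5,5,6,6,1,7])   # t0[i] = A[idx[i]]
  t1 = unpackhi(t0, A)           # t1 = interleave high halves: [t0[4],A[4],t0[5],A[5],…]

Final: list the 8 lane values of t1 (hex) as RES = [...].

→ t0 |61|a5|d3|d3|58|58|61|ed|
→ t1 |58|ee|58|d3|61|58|ed|ed|

RES = [0x58, 0xee, 0x58, 0xd3, 0x61, 0x58, 0xed, 0xed]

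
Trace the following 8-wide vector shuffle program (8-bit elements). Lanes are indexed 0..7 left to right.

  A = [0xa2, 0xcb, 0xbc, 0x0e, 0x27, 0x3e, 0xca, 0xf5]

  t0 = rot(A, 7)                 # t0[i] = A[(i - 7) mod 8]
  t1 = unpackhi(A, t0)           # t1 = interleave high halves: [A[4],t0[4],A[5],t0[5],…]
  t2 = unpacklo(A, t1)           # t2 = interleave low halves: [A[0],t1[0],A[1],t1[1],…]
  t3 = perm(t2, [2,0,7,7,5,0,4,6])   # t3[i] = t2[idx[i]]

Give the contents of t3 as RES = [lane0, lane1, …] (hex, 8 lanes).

RES = [0xcb, 0xa2, 0xca, 0xca, 0x3e, 0xa2, 0xbc, 0x0e]

t0 = [0xcb, 0xbc, 0x0e, 0x27, 0x3e, 0xca, 0xf5, 0xa2]
t1 = [0x27, 0x3e, 0x3e, 0xca, 0xca, 0xf5, 0xf5, 0xa2]
t2 = [0xa2, 0x27, 0xcb, 0x3e, 0xbc, 0x3e, 0x0e, 0xca]
t3 = [0xcb, 0xa2, 0xca, 0xca, 0x3e, 0xa2, 0xbc, 0x0e]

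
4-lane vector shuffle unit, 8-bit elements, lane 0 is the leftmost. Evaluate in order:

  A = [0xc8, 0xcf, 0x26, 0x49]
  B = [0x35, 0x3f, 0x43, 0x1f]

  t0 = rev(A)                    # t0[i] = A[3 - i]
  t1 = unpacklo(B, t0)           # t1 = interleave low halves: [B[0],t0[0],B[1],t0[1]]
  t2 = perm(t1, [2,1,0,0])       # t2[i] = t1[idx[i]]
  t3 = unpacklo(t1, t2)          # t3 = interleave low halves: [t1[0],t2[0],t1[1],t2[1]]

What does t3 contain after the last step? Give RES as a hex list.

RES = [0x35, 0x3f, 0x49, 0x49]

→ t0 |49|26|cf|c8|
→ t1 |35|49|3f|26|
→ t2 |3f|49|35|35|
→ t3 |35|3f|49|49|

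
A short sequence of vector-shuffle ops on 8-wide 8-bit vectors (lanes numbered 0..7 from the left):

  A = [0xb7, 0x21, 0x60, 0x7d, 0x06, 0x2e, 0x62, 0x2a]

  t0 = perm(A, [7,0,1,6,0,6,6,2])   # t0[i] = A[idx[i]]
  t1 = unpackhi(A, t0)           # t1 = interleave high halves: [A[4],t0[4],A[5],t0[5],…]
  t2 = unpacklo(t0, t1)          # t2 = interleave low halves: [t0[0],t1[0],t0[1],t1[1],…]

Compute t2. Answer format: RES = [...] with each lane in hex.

RES = [0x2a, 0x06, 0xb7, 0xb7, 0x21, 0x2e, 0x62, 0x62]

t0 = [0x2a, 0xb7, 0x21, 0x62, 0xb7, 0x62, 0x62, 0x60]
t1 = [0x06, 0xb7, 0x2e, 0x62, 0x62, 0x62, 0x2a, 0x60]
t2 = [0x2a, 0x06, 0xb7, 0xb7, 0x21, 0x2e, 0x62, 0x62]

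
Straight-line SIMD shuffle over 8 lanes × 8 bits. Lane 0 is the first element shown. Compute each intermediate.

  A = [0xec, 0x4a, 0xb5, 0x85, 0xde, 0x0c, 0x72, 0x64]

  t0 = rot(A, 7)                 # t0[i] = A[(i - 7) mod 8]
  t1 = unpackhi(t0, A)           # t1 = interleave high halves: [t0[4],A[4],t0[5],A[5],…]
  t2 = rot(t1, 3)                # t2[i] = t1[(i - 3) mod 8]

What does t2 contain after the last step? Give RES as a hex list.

→ t0 |4a|b5|85|de|0c|72|64|ec|
→ t1 |0c|de|72|0c|64|72|ec|64|
→ t2 |72|ec|64|0c|de|72|0c|64|

RES = [0x72, 0xec, 0x64, 0x0c, 0xde, 0x72, 0x0c, 0x64]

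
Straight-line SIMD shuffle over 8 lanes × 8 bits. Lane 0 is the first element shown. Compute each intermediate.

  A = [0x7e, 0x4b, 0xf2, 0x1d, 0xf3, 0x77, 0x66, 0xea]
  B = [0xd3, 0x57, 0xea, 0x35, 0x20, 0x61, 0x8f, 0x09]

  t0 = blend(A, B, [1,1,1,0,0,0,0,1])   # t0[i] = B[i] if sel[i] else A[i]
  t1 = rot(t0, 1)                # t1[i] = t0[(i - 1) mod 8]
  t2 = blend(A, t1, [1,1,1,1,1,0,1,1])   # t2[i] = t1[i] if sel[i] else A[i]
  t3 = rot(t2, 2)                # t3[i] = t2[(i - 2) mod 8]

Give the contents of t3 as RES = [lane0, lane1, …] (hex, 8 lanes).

  t0: d3 57 ea 1d f3 77 66 09
  t1: 09 d3 57 ea 1d f3 77 66
  t2: 09 d3 57 ea 1d 77 77 66
  t3: 77 66 09 d3 57 ea 1d 77

RES = [ 0x77  0x66  0x09  0xd3  0x57  0xea  0x1d  0x77 ]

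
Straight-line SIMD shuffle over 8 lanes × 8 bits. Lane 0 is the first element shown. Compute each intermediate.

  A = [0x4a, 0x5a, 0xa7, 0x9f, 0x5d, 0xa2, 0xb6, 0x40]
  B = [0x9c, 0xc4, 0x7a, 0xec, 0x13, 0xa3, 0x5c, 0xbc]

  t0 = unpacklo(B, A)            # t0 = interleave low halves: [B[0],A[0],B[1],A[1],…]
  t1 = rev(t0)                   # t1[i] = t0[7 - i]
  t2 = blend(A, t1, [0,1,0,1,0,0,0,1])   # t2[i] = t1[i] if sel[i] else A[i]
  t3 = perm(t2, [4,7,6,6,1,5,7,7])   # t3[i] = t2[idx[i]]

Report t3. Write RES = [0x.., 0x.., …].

  t0: 9c 4a c4 5a 7a a7 ec 9f
  t1: 9f ec a7 7a 5a c4 4a 9c
  t2: 4a ec a7 7a 5d a2 b6 9c
  t3: 5d 9c b6 b6 ec a2 9c 9c

RES = [0x5d, 0x9c, 0xb6, 0xb6, 0xec, 0xa2, 0x9c, 0x9c]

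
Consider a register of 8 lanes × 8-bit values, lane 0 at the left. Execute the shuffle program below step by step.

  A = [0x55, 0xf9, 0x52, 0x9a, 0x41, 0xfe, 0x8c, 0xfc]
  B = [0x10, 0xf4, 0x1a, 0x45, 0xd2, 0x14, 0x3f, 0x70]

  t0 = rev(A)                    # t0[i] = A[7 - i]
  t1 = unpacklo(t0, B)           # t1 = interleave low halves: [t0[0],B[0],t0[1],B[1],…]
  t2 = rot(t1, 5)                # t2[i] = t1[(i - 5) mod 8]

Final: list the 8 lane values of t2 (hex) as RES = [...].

t0 = [0xfc, 0x8c, 0xfe, 0x41, 0x9a, 0x52, 0xf9, 0x55]
t1 = [0xfc, 0x10, 0x8c, 0xf4, 0xfe, 0x1a, 0x41, 0x45]
t2 = [0xf4, 0xfe, 0x1a, 0x41, 0x45, 0xfc, 0x10, 0x8c]

RES = [0xf4, 0xfe, 0x1a, 0x41, 0x45, 0xfc, 0x10, 0x8c]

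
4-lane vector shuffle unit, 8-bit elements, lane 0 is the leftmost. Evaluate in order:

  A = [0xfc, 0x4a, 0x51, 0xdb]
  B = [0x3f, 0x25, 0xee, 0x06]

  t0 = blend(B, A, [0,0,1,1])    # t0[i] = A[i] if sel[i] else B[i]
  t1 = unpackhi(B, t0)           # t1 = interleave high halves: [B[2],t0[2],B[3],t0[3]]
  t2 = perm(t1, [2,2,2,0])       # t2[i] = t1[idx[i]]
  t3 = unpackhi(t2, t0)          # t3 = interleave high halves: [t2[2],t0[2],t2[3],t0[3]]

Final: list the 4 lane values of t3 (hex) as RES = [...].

RES = [ 0x06  0x51  0xee  0xdb ]

→ t0 |3f|25|51|db|
→ t1 |ee|51|06|db|
→ t2 |06|06|06|ee|
→ t3 |06|51|ee|db|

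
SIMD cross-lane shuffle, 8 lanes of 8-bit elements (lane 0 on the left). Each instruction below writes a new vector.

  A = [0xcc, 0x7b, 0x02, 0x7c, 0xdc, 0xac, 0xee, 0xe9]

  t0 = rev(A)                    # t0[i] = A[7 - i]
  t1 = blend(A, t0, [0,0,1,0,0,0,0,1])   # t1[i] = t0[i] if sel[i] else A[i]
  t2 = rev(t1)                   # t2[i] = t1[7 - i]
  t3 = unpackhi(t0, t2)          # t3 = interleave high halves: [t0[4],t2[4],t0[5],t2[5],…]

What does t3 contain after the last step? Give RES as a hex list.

RES = [0x7c, 0x7c, 0x02, 0xac, 0x7b, 0x7b, 0xcc, 0xcc]

  t0: e9 ee ac dc 7c 02 7b cc
  t1: cc 7b ac 7c dc ac ee cc
  t2: cc ee ac dc 7c ac 7b cc
  t3: 7c 7c 02 ac 7b 7b cc cc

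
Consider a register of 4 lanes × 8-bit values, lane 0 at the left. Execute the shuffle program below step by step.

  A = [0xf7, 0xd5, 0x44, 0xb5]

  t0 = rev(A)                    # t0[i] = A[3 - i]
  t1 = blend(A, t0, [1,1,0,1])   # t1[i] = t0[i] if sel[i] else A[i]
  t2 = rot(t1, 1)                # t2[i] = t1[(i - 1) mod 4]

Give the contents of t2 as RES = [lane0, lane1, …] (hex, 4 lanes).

  t0: b5 44 d5 f7
  t1: b5 44 44 f7
  t2: f7 b5 44 44

RES = [0xf7, 0xb5, 0x44, 0x44]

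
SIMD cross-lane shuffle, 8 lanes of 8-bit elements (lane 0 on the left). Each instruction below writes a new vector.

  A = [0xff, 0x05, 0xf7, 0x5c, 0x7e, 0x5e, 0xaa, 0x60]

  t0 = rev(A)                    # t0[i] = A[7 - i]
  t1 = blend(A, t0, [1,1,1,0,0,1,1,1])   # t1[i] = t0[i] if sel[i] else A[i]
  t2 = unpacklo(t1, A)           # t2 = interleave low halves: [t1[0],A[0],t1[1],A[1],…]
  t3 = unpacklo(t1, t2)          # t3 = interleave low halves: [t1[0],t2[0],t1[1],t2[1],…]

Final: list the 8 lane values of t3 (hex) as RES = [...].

→ t0 |60|aa|5e|7e|5c|f7|05|ff|
→ t1 |60|aa|5e|5c|7e|f7|05|ff|
→ t2 |60|ff|aa|05|5e|f7|5c|5c|
→ t3 |60|60|aa|ff|5e|aa|5c|05|

RES = [0x60, 0x60, 0xaa, 0xff, 0x5e, 0xaa, 0x5c, 0x05]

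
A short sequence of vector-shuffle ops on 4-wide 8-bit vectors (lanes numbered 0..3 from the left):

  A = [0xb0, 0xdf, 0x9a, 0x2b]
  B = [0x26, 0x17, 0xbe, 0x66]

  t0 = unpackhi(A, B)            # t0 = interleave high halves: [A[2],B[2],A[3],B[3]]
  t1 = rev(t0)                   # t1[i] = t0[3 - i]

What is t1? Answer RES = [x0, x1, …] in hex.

t0 = [0x9a, 0xbe, 0x2b, 0x66]
t1 = [0x66, 0x2b, 0xbe, 0x9a]

RES = [ 0x66  0x2b  0xbe  0x9a ]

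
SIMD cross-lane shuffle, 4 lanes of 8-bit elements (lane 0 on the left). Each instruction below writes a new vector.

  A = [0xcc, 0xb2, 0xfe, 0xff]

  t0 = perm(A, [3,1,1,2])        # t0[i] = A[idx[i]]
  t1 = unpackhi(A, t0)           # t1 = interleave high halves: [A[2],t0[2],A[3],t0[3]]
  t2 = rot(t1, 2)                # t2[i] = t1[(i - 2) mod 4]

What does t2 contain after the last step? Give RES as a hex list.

RES = [ 0xff  0xfe  0xfe  0xb2 ]

t0 = [0xff, 0xb2, 0xb2, 0xfe]
t1 = [0xfe, 0xb2, 0xff, 0xfe]
t2 = [0xff, 0xfe, 0xfe, 0xb2]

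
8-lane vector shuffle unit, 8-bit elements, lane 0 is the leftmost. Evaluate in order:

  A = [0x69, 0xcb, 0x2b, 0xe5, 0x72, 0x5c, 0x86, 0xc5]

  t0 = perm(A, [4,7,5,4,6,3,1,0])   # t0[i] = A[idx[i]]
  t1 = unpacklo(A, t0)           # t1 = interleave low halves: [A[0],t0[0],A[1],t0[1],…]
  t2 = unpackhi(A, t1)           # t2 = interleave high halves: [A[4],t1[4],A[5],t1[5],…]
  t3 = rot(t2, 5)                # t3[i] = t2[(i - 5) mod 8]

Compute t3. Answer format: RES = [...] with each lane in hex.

t0 = [0x72, 0xc5, 0x5c, 0x72, 0x86, 0xe5, 0xcb, 0x69]
t1 = [0x69, 0x72, 0xcb, 0xc5, 0x2b, 0x5c, 0xe5, 0x72]
t2 = [0x72, 0x2b, 0x5c, 0x5c, 0x86, 0xe5, 0xc5, 0x72]
t3 = [0x5c, 0x86, 0xe5, 0xc5, 0x72, 0x72, 0x2b, 0x5c]

RES = [ 0x5c  0x86  0xe5  0xc5  0x72  0x72  0x2b  0x5c ]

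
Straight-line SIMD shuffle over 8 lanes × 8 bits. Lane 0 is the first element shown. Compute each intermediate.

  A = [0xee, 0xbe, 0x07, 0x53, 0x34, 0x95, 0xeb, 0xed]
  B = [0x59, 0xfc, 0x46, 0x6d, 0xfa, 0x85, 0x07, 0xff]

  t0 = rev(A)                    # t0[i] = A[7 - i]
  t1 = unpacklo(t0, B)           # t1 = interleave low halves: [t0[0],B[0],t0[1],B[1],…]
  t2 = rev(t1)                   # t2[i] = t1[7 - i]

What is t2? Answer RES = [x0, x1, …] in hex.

RES = [ 0x6d  0x34  0x46  0x95  0xfc  0xeb  0x59  0xed ]

  t0: ed eb 95 34 53 07 be ee
  t1: ed 59 eb fc 95 46 34 6d
  t2: 6d 34 46 95 fc eb 59 ed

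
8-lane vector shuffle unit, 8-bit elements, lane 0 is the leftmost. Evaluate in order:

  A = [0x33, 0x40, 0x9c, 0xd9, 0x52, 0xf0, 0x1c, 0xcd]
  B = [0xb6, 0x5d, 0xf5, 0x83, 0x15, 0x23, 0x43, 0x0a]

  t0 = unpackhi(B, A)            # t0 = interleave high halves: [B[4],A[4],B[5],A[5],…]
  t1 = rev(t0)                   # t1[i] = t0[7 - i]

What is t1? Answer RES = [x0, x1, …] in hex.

RES = [ 0xcd  0x0a  0x1c  0x43  0xf0  0x23  0x52  0x15 ]

t0 = [0x15, 0x52, 0x23, 0xf0, 0x43, 0x1c, 0x0a, 0xcd]
t1 = [0xcd, 0x0a, 0x1c, 0x43, 0xf0, 0x23, 0x52, 0x15]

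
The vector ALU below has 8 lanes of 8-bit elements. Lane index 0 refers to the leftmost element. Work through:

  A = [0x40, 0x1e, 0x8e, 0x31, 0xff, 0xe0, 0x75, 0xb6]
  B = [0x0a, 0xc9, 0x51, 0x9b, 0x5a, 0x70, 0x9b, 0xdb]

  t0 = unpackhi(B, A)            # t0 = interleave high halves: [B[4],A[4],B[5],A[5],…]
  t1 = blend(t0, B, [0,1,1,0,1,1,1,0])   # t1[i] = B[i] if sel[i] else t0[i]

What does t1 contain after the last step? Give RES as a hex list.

RES = [0x5a, 0xc9, 0x51, 0xe0, 0x5a, 0x70, 0x9b, 0xb6]

→ t0 |5a|ff|70|e0|9b|75|db|b6|
→ t1 |5a|c9|51|e0|5a|70|9b|b6|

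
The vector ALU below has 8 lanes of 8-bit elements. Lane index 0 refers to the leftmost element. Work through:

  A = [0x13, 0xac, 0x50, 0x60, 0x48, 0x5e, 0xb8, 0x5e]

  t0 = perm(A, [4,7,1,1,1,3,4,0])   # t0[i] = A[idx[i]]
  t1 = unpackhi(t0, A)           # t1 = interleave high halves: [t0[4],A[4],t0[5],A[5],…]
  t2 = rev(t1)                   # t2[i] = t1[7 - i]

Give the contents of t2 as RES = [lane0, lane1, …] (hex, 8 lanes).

→ t0 |48|5e|ac|ac|ac|60|48|13|
→ t1 |ac|48|60|5e|48|b8|13|5e|
→ t2 |5e|13|b8|48|5e|60|48|ac|

RES = [ 0x5e  0x13  0xb8  0x48  0x5e  0x60  0x48  0xac ]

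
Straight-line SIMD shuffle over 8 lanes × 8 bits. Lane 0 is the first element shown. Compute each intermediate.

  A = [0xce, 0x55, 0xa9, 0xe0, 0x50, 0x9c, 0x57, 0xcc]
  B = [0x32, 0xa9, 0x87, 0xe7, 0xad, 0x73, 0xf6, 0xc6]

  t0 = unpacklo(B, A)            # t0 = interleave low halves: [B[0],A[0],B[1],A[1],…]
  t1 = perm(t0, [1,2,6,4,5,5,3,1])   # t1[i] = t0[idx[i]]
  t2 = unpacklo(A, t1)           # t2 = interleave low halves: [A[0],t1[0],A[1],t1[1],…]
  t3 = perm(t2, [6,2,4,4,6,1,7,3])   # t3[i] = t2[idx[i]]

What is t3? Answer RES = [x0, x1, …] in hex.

RES = [0xe0, 0x55, 0xa9, 0xa9, 0xe0, 0xce, 0x87, 0xa9]

  t0: 32 ce a9 55 87 a9 e7 e0
  t1: ce a9 e7 87 a9 a9 55 ce
  t2: ce ce 55 a9 a9 e7 e0 87
  t3: e0 55 a9 a9 e0 ce 87 a9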